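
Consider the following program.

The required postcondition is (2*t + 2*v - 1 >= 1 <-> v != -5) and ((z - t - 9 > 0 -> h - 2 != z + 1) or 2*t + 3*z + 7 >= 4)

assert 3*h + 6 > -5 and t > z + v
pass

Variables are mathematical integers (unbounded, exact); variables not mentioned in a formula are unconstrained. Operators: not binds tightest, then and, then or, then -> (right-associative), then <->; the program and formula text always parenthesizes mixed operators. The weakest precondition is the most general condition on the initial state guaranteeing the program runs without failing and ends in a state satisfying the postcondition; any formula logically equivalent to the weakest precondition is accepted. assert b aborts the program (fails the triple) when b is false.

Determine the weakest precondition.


Working backward. After the program, the postcondition (2*t + 2*v - 1 >= 1 <-> v != -5) and ((z - t - 9 > 0 -> h - 2 != z + 1) or 2*t + 3*z + 7 >= 4) must hold; in canonical form it is (2*t + 2*v >= 2 <-> v != -5) and ((z > t + 9 -> h != z + 3) or 2*t + 3*z >= -3).
Before skip: (2*t + 2*v >= 2 <-> v != -5) and ((z > t + 9 -> h != z + 3) or 2*t + 3*z >= -3)
Before assert 3*h + 6 > -5 and t > z + v: 3*h > -11 and t > v + z and (2*t + 2*v >= 2 <-> v != -5) and ((z > t + 9 -> h != z + 3) or 2*t + 3*z >= -3)
Answer: WP = 3*h > -11 and t > v + z and (2*t + 2*v >= 2 <-> v != -5) and ((z > t + 9 -> h != z + 3) or 2*t + 3*z >= -3)


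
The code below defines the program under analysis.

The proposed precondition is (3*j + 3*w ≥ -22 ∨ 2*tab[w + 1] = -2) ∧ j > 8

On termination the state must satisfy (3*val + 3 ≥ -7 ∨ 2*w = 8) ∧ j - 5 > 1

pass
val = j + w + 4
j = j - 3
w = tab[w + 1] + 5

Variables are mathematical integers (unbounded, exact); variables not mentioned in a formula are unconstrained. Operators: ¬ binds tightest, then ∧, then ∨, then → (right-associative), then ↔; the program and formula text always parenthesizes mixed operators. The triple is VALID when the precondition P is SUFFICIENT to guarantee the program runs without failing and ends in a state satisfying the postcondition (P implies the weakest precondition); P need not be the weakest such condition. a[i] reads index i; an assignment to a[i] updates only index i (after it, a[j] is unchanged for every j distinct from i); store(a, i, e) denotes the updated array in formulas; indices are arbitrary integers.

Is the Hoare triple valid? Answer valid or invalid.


Working backward. After the program, the postcondition (3*val + 3 ≥ -7 ∨ 2*w = 8) ∧ j - 5 > 1 must hold; in canonical form it is (3*val ≥ -10 ∨ 2*w = 8) ∧ j > 6.
Before w := tab[w + 1] + 5: (3*val ≥ -10 ∨ 2*tab[w + 1] = -2) ∧ j > 6
Before j := j - 3: (3*val ≥ -10 ∨ 2*tab[w + 1] = -2) ∧ j > 9
Before val := j + w + 4: (3*j + 3*w ≥ -22 ∨ 2*tab[w + 1] = -2) ∧ j > 9
Before skip: (3*j + 3*w ≥ -22 ∨ 2*tab[w + 1] = -2) ∧ j > 9
The weakest precondition is (3*j + 3*w ≥ -22 ∨ 2*tab[w + 1] = -2) ∧ j > 9.
Check whether (3*j + 3*w ≥ -22 ∨ 2*tab[w + 1] = -2) ∧ j > 8 implies it.
Countermodel: at the initial state j = 9, tab = {[-15] = 0, elsewhere 0}, w = -16, the precondition holds but the weakest precondition fails.
Answer: invalid


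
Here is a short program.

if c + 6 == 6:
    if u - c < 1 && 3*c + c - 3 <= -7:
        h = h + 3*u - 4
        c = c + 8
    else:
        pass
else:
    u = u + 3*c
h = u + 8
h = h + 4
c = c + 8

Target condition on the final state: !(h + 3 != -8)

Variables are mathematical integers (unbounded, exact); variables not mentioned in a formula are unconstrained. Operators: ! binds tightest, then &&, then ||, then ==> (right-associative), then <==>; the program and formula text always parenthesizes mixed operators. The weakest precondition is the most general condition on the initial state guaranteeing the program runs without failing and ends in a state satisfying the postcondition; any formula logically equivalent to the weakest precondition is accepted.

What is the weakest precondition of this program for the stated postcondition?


Working backward. After the program, the postcondition !(h + 3 != -8) must hold; in canonical form it is !(h != -11).
Before c := c + 8: !(h != -11)
Before h := h + 4: !(h != -15)
Before h := u + 8: !(u != -23)
Then branch requires ((u < c + 1 && 4*c <= -4) ==> (!(u != -23))) && ((!(u < c + 1 && 4*c <= -4)) ==> (!(u != -23))); else branch requires !(3*c + u != -23).
Before the if: (c == 0 ==> (((u < c + 1 && 4*c <= -4) ==> (!(u != -23))) && ((!(u < c + 1 && 4*c <= -4)) ==> (!(u != -23))))) && ((!(c == 0)) ==> (!(3*c + u != -23)))
Answer: WP = (c == 0 ==> (((u < c + 1 && 4*c <= -4) ==> (!(u != -23))) && ((!(u < c + 1 && 4*c <= -4)) ==> (!(u != -23))))) && ((!(c == 0)) ==> (!(3*c + u != -23)))


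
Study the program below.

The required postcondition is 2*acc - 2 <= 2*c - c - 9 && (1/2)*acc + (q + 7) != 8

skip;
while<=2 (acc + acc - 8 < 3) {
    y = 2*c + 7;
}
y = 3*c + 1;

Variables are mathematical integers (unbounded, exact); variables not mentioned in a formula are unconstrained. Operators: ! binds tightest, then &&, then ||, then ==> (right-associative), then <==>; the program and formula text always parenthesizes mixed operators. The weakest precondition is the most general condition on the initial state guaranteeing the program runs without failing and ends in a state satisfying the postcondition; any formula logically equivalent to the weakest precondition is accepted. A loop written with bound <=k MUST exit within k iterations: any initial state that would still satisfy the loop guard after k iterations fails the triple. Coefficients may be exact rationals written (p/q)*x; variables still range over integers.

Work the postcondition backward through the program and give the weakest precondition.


Working backward. After the program, the postcondition 2*acc - 2 <= 2*c - c - 9 && (1/2)*acc + (q + 7) != 8 must hold; in canonical form it is 2*acc <= c - 7 && (1/2)*acc + q != 1.
Before y := 3*c + 1: 2*acc <= c - 7 && (1/2)*acc + q != 1
Before the loop (bound <=2), unroll the exhaustion recursion (WP_0 = exit-now case; WP_j = one more guarded iteration, up to j = 2):
  WP_0: (!(2*acc < 11)) && 2*acc <= c - 7 && (1/2)*acc + q != 1
  WP_1: (2*acc < 11 ==> ((!(2*acc < 11)) && 2*acc <= c - 7 && (1/2)*acc + q != 1)) && ((!(2*acc < 11)) ==> (2*acc <= c - 7 && (1/2)*acc + q != 1))
  WP_2: (2*acc < 11 ==> ((2*acc < 11 ==> ((!(2*acc < 11)) && 2*acc <= c - 7 && (1/2)*acc + q != 1)) && ((!(2*acc < 11)) ==> (2*acc <= c - 7 && (1/2)*acc + q != 1)))) && ((!(2*acc < 11)) ==> (2*acc <= c - 7 && (1/2)*acc + q != 1))
So before the loop: (2*acc < 11 ==> ((2*acc < 11 ==> ((!(2*acc < 11)) && 2*acc <= c - 7 && (1/2)*acc + q != 1)) && ((!(2*acc < 11)) ==> (2*acc <= c - 7 && (1/2)*acc + q != 1)))) && ((!(2*acc < 11)) ==> (2*acc <= c - 7 && (1/2)*acc + q != 1))
Before skip: (2*acc < 11 ==> ((2*acc < 11 ==> ((!(2*acc < 11)) && 2*acc <= c - 7 && (1/2)*acc + q != 1)) && ((!(2*acc < 11)) ==> (2*acc <= c - 7 && (1/2)*acc + q != 1)))) && ((!(2*acc < 11)) ==> (2*acc <= c - 7 && (1/2)*acc + q != 1))
Answer: WP = (2*acc < 11 ==> ((2*acc < 11 ==> ((!(2*acc < 11)) && 2*acc <= c - 7 && (1/2)*acc + q != 1)) && ((!(2*acc < 11)) ==> (2*acc <= c - 7 && (1/2)*acc + q != 1)))) && ((!(2*acc < 11)) ==> (2*acc <= c - 7 && (1/2)*acc + q != 1))


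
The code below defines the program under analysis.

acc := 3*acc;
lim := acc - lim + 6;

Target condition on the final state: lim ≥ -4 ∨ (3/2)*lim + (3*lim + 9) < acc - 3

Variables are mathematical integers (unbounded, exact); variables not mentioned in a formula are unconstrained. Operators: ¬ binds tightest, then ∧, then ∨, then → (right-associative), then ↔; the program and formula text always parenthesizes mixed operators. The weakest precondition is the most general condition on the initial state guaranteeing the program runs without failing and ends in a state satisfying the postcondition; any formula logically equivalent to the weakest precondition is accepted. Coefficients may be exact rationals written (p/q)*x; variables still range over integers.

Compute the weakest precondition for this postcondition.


Working backward. After the program, the postcondition lim ≥ -4 ∨ (3/2)*lim + (3*lim + 9) < acc - 3 must hold; in canonical form it is lim ≥ -4 ∨ (9/2)*lim < acc - 12.
Before lim := acc - lim + 6: acc ≥ lim - 10 ∨ (7/2)*acc < (9/2)*lim - 39
Before acc := 3*acc: 3*acc ≥ lim - 10 ∨ (21/2)*acc < (9/2)*lim - 39
Answer: WP = 3*acc ≥ lim - 10 ∨ (21/2)*acc < (9/2)*lim - 39


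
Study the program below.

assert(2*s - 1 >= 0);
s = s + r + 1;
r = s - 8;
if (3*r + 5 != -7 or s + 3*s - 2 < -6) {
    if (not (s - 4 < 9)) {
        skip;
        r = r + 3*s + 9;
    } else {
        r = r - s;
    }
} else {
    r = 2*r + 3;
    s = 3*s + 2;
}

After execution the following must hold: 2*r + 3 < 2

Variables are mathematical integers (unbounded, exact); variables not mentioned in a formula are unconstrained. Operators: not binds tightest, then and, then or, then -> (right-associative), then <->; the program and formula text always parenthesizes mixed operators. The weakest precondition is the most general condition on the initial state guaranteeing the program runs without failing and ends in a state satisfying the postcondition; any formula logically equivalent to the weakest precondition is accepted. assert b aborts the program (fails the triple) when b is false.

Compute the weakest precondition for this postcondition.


Working backward. After the program, the postcondition 2*r + 3 < 2 must hold; in canonical form it is 2*r < -1.
Then branch requires ((not (s < 13)) -> 2*r + 6*s < -19) and (s < 13 -> 2*r < 2*s - 1); else branch requires 4*r < -7.
Before the if: ((3*r != -12 or 4*s < -4) -> (((not (s < 13)) -> 2*r + 6*s < -19) and (s < 13 -> 2*r < 2*s - 1))) and ((not (3*r != -12 or 4*s < -4)) -> 4*r < -7)
Before r := s - 8: ((3*s != 12 or 4*s < -4) -> ((not (s < 13)) -> 8*s < -3)) and ((not (3*s != 12 or 4*s < -4)) -> 4*s < 25)
Before s := s + r + 1: ((3*r + 3*s != 9 or 4*r + 4*s < -8) -> ((not (r + s < 12)) -> 8*r + 8*s < -11)) and ((not (3*r + 3*s != 9 or 4*r + 4*s < -8)) -> 4*r + 4*s < 21)
Before assert 2*s - 1 >= 0: 2*s >= 1 and ((3*r + 3*s != 9 or 4*r + 4*s < -8) -> ((not (r + s < 12)) -> 8*r + 8*s < -11)) and ((not (3*r + 3*s != 9 or 4*r + 4*s < -8)) -> 4*r + 4*s < 21)
Answer: WP = 2*s >= 1 and ((3*r + 3*s != 9 or 4*r + 4*s < -8) -> ((not (r + s < 12)) -> 8*r + 8*s < -11)) and ((not (3*r + 3*s != 9 or 4*r + 4*s < -8)) -> 4*r + 4*s < 21)


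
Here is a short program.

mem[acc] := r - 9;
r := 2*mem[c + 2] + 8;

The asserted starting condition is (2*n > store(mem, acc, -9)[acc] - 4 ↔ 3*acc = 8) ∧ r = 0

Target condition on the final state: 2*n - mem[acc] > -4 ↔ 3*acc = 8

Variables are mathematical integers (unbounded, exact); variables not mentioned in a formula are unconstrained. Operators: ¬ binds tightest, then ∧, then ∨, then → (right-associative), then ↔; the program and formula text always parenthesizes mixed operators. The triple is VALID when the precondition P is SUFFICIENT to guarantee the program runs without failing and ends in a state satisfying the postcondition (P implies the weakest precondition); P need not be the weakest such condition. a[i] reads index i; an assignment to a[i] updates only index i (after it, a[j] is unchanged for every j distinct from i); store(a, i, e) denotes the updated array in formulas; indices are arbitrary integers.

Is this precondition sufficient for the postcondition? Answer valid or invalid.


Working backward. After the program, the postcondition 2*n - mem[acc] > -4 ↔ 3*acc = 8 must hold; in canonical form it is 2*n > mem[acc] - 4 ↔ 3*acc = 8.
Before r := 2*mem[c + 2] + 8: 2*n > mem[acc] - 4 ↔ 3*acc = 8
Before mem[acc] := r - 9: 2*n > store(mem, acc, r - 9)[acc] - 4 ↔ 3*acc = 8
The weakest precondition is 2*n > store(mem, acc, r - 9)[acc] - 4 ↔ 3*acc = 8.
Check whether (2*n > store(mem, acc, -9)[acc] - 4 ↔ 3*acc = 8) ∧ r = 0 implies it.
Every state satisfying the precondition satisfies the weakest precondition: the implication holds.
Answer: valid


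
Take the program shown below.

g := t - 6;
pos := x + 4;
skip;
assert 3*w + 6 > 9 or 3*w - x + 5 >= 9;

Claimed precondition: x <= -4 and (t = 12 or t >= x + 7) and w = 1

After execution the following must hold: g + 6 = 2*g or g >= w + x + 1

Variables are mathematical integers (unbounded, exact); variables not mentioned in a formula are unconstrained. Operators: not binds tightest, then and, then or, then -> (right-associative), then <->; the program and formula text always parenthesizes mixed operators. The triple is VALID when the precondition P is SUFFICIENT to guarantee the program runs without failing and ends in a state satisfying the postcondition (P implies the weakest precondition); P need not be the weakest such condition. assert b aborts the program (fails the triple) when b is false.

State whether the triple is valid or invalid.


Working backward. After the program, the postcondition g + 6 = 2*g or g >= w + x + 1 must hold; in canonical form it is g = 6 or g >= w + x + 1.
Before assert 3*w + 6 > 9 or 3*w - x + 5 >= 9: (3*w > 3 or 3*w >= x + 4) and (g = 6 or g >= w + x + 1)
Before skip: (3*w > 3 or 3*w >= x + 4) and (g = 6 or g >= w + x + 1)
Before pos := x + 4: (3*w > 3 or 3*w >= x + 4) and (g = 6 or g >= w + x + 1)
Before g := t - 6: (3*w > 3 or 3*w >= x + 4) and (t = 12 or t >= w + x + 7)
The weakest precondition is (3*w > 3 or 3*w >= x + 4) and (t = 12 or t >= w + x + 7).
Check whether x <= -4 and (t = 12 or t >= x + 7) and w = 1 implies it.
Countermodel: at the initial state t = 3, w = 1, x = -4, the precondition holds but the weakest precondition fails.
Answer: invalid


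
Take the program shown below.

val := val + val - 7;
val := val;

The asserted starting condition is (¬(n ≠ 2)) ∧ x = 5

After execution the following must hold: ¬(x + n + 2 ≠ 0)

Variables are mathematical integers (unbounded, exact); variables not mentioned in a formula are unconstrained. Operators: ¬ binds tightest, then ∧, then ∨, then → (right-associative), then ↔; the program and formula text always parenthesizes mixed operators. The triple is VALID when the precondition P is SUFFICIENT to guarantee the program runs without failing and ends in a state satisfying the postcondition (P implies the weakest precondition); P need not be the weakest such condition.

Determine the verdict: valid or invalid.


Working backward. After the program, the postcondition ¬(x + n + 2 ≠ 0) must hold; in canonical form it is ¬(n + x ≠ -2).
Before val := val: ¬(n + x ≠ -2)
Before val := val + val - 7: ¬(n + x ≠ -2)
The weakest precondition is ¬(n + x ≠ -2).
Check whether (¬(n ≠ 2)) ∧ x = 5 implies it.
Countermodel: at the initial state n = 2, x = 5, the precondition holds but the weakest precondition fails.
Answer: invalid


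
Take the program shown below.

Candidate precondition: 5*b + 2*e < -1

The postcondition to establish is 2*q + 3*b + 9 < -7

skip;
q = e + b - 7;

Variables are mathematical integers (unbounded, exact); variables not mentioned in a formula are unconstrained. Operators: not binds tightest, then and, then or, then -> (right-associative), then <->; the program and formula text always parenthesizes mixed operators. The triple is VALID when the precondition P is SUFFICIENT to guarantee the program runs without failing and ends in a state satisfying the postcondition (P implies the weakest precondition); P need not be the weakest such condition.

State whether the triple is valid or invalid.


Working backward. After the program, the postcondition 2*q + 3*b + 9 < -7 must hold; in canonical form it is 3*b + 2*q < -16.
Before q := e + b - 7: 5*b + 2*e < -2
Before skip: 5*b + 2*e < -2
The weakest precondition is 5*b + 2*e < -2.
Check whether 5*b + 2*e < -1 implies it.
Countermodel: at the initial state b = 0, e = -1, the precondition holds but the weakest precondition fails.
Answer: invalid


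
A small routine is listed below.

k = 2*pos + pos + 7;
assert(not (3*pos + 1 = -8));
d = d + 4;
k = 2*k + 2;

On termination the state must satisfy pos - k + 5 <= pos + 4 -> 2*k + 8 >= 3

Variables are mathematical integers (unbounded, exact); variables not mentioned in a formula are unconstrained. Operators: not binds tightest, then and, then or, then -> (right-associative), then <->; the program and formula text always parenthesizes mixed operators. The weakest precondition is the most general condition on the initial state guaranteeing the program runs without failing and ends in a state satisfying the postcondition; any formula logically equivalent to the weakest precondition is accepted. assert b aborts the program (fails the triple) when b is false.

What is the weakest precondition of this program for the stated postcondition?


Working backward. After the program, the postcondition pos - k + 5 <= pos + 4 -> 2*k + 8 >= 3 must hold; in canonical form it is k >= 1 -> 2*k >= -5.
Before k := 2*k + 2: 2*k >= -1 -> 4*k >= -9
Before d := d + 4: 2*k >= -1 -> 4*k >= -9
Before assert not (3*pos + 1 = -8): (not (3*pos = -9)) and (2*k >= -1 -> 4*k >= -9)
Before k := 2*pos + pos + 7: (not (3*pos = -9)) and (6*pos >= -15 -> 12*pos >= -37)
Answer: WP = (not (3*pos = -9)) and (6*pos >= -15 -> 12*pos >= -37)


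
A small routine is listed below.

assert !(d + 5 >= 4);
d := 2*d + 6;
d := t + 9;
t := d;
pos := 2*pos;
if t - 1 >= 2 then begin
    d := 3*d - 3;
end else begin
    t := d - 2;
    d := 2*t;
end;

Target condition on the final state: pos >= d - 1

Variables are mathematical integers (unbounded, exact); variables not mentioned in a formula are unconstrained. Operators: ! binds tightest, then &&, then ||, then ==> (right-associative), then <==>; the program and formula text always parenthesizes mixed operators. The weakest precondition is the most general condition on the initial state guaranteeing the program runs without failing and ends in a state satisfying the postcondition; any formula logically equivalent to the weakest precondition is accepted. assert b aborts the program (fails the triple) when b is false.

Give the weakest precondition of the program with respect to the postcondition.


Working backward. After the program, pos >= d - 1 must hold.
Then branch requires pos >= 3*d - 4; else branch requires pos >= 2*d - 5.
Before the if: (t >= 3 ==> pos >= 3*d - 4) && ((!(t >= 3)) ==> pos >= 2*d - 5)
Before pos := 2*pos: (t >= 3 ==> 2*pos >= 3*d - 4) && ((!(t >= 3)) ==> 2*pos >= 2*d - 5)
Before t := d: (d >= 3 ==> 2*pos >= 3*d - 4) && ((!(d >= 3)) ==> 2*pos >= 2*d - 5)
Before d := t + 9: (t >= -6 ==> 2*pos >= 3*t + 23) && ((!(t >= -6)) ==> 2*pos >= 2*t + 13)
Before d := 2*d + 6: (t >= -6 ==> 2*pos >= 3*t + 23) && ((!(t >= -6)) ==> 2*pos >= 2*t + 13)
Before assert !(d + 5 >= 4): (!(d >= -1)) && (t >= -6 ==> 2*pos >= 3*t + 23) && ((!(t >= -6)) ==> 2*pos >= 2*t + 13)
Answer: WP = (!(d >= -1)) && (t >= -6 ==> 2*pos >= 3*t + 23) && ((!(t >= -6)) ==> 2*pos >= 2*t + 13)


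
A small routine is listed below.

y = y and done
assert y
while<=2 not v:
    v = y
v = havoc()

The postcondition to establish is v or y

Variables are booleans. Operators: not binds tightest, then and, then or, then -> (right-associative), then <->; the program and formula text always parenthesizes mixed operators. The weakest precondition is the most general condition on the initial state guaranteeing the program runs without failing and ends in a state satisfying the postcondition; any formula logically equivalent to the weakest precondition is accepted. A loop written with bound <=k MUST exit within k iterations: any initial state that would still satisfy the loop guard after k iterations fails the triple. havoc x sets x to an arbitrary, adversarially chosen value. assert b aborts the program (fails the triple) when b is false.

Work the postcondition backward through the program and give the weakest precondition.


Working backward. After the program, v or y must hold.
Before havoc v: y
Before the loop (bound <=2), unroll the exhaustion recursion (WP_0 = exit-now case; WP_j = one more guarded iteration, up to j = 2):
  WP_0: v and y
  WP_1: ((not v) -> y) and (v -> y)
  WP_2: ((not v) -> ((not y) -> y)) and (v -> y)
So before the loop: ((not v) -> ((not y) -> y)) and (v -> y)
Before assert y: y and ((not v) -> ((not y) -> y)) and (v -> y)
Before y := y and done: y and done and ((not v) -> ((not (y and done)) -> (y and done))) and (v -> (y and done))
Answer: WP = y and done and ((not v) -> ((not (y and done)) -> (y and done))) and (v -> (y and done))


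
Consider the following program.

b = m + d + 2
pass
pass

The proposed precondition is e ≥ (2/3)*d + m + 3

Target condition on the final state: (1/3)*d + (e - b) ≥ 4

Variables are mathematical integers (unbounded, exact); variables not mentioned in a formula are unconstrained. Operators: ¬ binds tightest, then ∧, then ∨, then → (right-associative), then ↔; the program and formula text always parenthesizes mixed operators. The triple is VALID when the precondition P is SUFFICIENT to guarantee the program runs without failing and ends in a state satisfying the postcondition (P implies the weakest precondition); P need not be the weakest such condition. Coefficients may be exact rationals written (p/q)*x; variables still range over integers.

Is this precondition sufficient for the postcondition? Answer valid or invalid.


Working backward. After the program, the postcondition (1/3)*d + (e - b) ≥ 4 must hold; in canonical form it is (1/3)*d + e ≥ b + 4.
Before skip: (1/3)*d + e ≥ b + 4
Before skip: (1/3)*d + e ≥ b + 4
Before b := m + d + 2: e ≥ (2/3)*d + m + 6
The weakest precondition is e ≥ (2/3)*d + m + 6.
Check whether e ≥ (2/3)*d + m + 3 implies it.
Countermodel: at the initial state d = 0, e = 3, m = 0, the precondition holds but the weakest precondition fails.
Answer: invalid


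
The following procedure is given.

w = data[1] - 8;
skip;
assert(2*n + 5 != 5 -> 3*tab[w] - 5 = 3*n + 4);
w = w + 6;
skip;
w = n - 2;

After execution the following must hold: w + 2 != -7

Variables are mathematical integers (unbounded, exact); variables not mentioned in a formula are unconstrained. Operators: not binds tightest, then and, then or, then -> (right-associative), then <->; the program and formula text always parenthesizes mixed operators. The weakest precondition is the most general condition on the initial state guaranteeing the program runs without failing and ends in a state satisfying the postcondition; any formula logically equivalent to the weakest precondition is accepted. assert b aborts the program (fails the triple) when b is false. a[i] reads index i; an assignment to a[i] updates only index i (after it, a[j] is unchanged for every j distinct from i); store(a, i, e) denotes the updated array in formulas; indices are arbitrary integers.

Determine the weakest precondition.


Working backward. After the program, the postcondition w + 2 != -7 must hold; in canonical form it is w != -9.
Before w := n - 2: n != -7
Before skip: n != -7
Before w := w + 6: n != -7
Before assert 2*n + 5 != 5 -> 3*tab[w] - 5 = 3*n + 4: (2*n != 0 -> 3*tab[w] = 3*n + 9) and n != -7
Before skip: (2*n != 0 -> 3*tab[w] = 3*n + 9) and n != -7
Before w := data[1] - 8: (2*n != 0 -> 3*tab[data[1] - 8] = 3*n + 9) and n != -7
Answer: WP = (2*n != 0 -> 3*tab[data[1] - 8] = 3*n + 9) and n != -7


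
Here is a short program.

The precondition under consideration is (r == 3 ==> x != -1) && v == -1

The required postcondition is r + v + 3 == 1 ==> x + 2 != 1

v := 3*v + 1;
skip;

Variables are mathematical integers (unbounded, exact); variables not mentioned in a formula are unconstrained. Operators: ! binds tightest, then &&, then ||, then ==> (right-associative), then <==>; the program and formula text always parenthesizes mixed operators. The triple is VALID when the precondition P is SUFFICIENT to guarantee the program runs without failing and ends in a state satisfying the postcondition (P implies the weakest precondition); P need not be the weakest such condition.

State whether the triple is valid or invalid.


Working backward. After the program, the postcondition r + v + 3 == 1 ==> x + 2 != 1 must hold; in canonical form it is r + v == -2 ==> x != -1.
Before skip: r + v == -2 ==> x != -1
Before v := 3*v + 1: r + 3*v == -3 ==> x != -1
The weakest precondition is r + 3*v == -3 ==> x != -1.
Check whether (r == 3 ==> x != -1) && v == -1 implies it.
Countermodel: at the initial state r = 0, v = -1, x = -1, the precondition holds but the weakest precondition fails.
Answer: invalid


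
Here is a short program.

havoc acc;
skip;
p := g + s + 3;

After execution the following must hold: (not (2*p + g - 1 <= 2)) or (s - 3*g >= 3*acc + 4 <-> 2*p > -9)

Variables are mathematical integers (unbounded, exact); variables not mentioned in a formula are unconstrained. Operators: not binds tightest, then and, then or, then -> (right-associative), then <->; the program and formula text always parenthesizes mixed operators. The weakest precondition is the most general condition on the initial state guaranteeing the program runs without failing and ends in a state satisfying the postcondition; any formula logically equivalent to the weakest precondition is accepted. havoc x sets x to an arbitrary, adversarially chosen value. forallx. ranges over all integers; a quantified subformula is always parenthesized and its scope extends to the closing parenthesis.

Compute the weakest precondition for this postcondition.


Working backward. After the program, the postcondition (not (2*p + g - 1 <= 2)) or (s - 3*g >= 3*acc + 4 <-> 2*p > -9) must hold; in canonical form it is (not (g + 2*p <= 3)) or (s >= 3*acc + 3*g + 4 <-> 2*p > -9).
Before p := g + s + 3: (not (3*g + 2*s <= -3)) or (s >= 3*acc + 3*g + 4 <-> 2*g + 2*s > -15)
Before skip: (not (3*g + 2*s <= -3)) or (s >= 3*acc + 3*g + 4 <-> 2*g + 2*s > -15)
Before havoc acc: forall acc_1. ((not (3*g + 2*s <= -3)) or (s >= 3*acc_1 + 3*g + 4 <-> 2*g + 2*s > -15))
Answer: WP = forall acc_1. ((not (3*g + 2*s <= -3)) or (s >= 3*acc_1 + 3*g + 4 <-> 2*g + 2*s > -15))


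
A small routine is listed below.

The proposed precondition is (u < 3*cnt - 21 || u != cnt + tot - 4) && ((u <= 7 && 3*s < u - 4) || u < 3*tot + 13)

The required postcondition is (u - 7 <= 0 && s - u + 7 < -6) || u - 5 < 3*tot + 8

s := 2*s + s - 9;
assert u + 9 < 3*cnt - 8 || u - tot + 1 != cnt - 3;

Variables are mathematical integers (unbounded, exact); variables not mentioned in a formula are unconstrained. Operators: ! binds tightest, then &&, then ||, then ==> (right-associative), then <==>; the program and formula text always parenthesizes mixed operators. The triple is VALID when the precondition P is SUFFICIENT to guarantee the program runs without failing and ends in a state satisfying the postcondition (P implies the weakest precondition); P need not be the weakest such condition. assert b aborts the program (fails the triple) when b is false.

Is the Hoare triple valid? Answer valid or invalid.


Working backward. After the program, the postcondition (u - 7 <= 0 && s - u + 7 < -6) || u - 5 < 3*tot + 8 must hold; in canonical form it is (u <= 7 && s < u - 13) || u < 3*tot + 13.
Before assert u + 9 < 3*cnt - 8 || u - tot + 1 != cnt - 3: (u < 3*cnt - 17 || u != cnt + tot - 4) && ((u <= 7 && s < u - 13) || u < 3*tot + 13)
Before s := 2*s + s - 9: (u < 3*cnt - 17 || u != cnt + tot - 4) && ((u <= 7 && 3*s < u - 4) || u < 3*tot + 13)
The weakest precondition is (u < 3*cnt - 17 || u != cnt + tot - 4) && ((u <= 7 && 3*s < u - 4) || u < 3*tot + 13).
Check whether (u < 3*cnt - 21 || u != cnt + tot - 4) && ((u <= 7 && 3*s < u - 4) || u < 3*tot + 13) implies it.
Every state satisfying the precondition satisfies the weakest precondition: the implication holds.
Answer: valid


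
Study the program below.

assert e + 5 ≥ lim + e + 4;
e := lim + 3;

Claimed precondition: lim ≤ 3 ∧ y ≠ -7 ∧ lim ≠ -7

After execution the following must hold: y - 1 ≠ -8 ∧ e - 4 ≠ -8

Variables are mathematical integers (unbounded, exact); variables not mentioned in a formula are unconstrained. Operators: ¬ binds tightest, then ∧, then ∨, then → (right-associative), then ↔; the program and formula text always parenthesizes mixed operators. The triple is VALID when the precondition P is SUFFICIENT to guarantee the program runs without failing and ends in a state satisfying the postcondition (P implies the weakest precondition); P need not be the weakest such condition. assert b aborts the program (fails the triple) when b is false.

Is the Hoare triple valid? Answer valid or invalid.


Working backward. After the program, the postcondition y - 1 ≠ -8 ∧ e - 4 ≠ -8 must hold; in canonical form it is y ≠ -7 ∧ e ≠ -4.
Before e := lim + 3: y ≠ -7 ∧ lim ≠ -7
Before assert e + 5 ≥ lim + e + 4: lim ≤ 1 ∧ y ≠ -7 ∧ lim ≠ -7
The weakest precondition is lim ≤ 1 ∧ y ≠ -7 ∧ lim ≠ -7.
Check whether lim ≤ 3 ∧ y ≠ -7 ∧ lim ≠ -7 implies it.
Countermodel: at the initial state lim = 2, y = -6, the precondition holds but the weakest precondition fails.
Answer: invalid


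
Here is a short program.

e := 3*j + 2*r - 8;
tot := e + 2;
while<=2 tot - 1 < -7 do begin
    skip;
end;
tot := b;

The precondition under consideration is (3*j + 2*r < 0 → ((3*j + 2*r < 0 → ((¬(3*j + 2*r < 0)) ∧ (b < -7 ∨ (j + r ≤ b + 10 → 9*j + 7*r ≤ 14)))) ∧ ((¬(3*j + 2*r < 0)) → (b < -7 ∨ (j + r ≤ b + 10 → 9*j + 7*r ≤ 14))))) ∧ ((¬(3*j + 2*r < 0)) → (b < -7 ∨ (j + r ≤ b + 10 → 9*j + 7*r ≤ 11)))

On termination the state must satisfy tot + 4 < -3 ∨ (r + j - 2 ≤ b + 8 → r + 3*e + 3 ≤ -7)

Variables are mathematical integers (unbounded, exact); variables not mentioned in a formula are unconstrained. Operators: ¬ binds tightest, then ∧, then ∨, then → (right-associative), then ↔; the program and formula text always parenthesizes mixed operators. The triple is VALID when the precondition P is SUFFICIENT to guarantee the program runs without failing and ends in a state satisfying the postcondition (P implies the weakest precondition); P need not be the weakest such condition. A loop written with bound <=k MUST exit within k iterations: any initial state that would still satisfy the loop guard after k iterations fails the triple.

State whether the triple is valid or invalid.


Working backward. After the program, the postcondition tot + 4 < -3 ∨ (r + j - 2 ≤ b + 8 → r + 3*e + 3 ≤ -7) must hold; in canonical form it is tot < -7 ∨ (j + r ≤ b + 10 → 3*e + r ≤ -10).
Before tot := b: b < -7 ∨ (j + r ≤ b + 10 → 3*e + r ≤ -10)
Before the loop (bound <=2), unroll the exhaustion recursion (WP_0 = exit-now case; WP_j = one more guarded iteration, up to j = 2):
  WP_0: (¬(tot < -6)) ∧ (b < -7 ∨ (j + r ≤ b + 10 → 3*e + r ≤ -10))
  WP_1: (tot < -6 → ((¬(tot < -6)) ∧ (b < -7 ∨ (j + r ≤ b + 10 → 3*e + r ≤ -10)))) ∧ ((¬(tot < -6)) → (b < -7 ∨ (j + r ≤ b + 10 → 3*e + r ≤ -10)))
  WP_2: (tot < -6 → ((tot < -6 → ((¬(tot < -6)) ∧ (b < -7 ∨ (j + r ≤ b + 10 → 3*e + r ≤ -10)))) ∧ ((¬(tot < -6)) → (b < -7 ∨ (j + r ≤ b + 10 → 3*e + r ≤ -10))))) ∧ ((¬(tot < -6)) → (b < -7 ∨ (j + r ≤ b + 10 → 3*e + r ≤ -10)))
So before the loop: (tot < -6 → ((tot < -6 → ((¬(tot < -6)) ∧ (b < -7 ∨ (j + r ≤ b + 10 → 3*e + r ≤ -10)))) ∧ ((¬(tot < -6)) → (b < -7 ∨ (j + r ≤ b + 10 → 3*e + r ≤ -10))))) ∧ ((¬(tot < -6)) → (b < -7 ∨ (j + r ≤ b + 10 → 3*e + r ≤ -10)))
Before tot := e + 2: (e < -8 → ((e < -8 → ((¬(e < -8)) ∧ (b < -7 ∨ (j + r ≤ b + 10 → 3*e + r ≤ -10)))) ∧ ((¬(e < -8)) → (b < -7 ∨ (j + r ≤ b + 10 → 3*e + r ≤ -10))))) ∧ ((¬(e < -8)) → (b < -7 ∨ (j + r ≤ b + 10 → 3*e + r ≤ -10)))
Before e := 3*j + 2*r - 8: (3*j + 2*r < 0 → ((3*j + 2*r < 0 → ((¬(3*j + 2*r < 0)) ∧ (b < -7 ∨ (j + r ≤ b + 10 → 9*j + 7*r ≤ 14)))) ∧ ((¬(3*j + 2*r < 0)) → (b < -7 ∨ (j + r ≤ b + 10 → 9*j + 7*r ≤ 14))))) ∧ ((¬(3*j + 2*r < 0)) → (b < -7 ∨ (j + r ≤ b + 10 → 9*j + 7*r ≤ 14)))
The weakest precondition is (3*j + 2*r < 0 → ((3*j + 2*r < 0 → ((¬(3*j + 2*r < 0)) ∧ (b < -7 ∨ (j + r ≤ b + 10 → 9*j + 7*r ≤ 14)))) ∧ ((¬(3*j + 2*r < 0)) → (b < -7 ∨ (j + r ≤ b + 10 → 9*j + 7*r ≤ 14))))) ∧ ((¬(3*j + 2*r < 0)) → (b < -7 ∨ (j + r ≤ b + 10 → 9*j + 7*r ≤ 14))).
Check whether (3*j + 2*r < 0 → ((3*j + 2*r < 0 → ((¬(3*j + 2*r < 0)) ∧ (b < -7 ∨ (j + r ≤ b + 10 → 9*j + 7*r ≤ 14)))) ∧ ((¬(3*j + 2*r < 0)) → (b < -7 ∨ (j + r ≤ b + 10 → 9*j + 7*r ≤ 14))))) ∧ ((¬(3*j + 2*r < 0)) → (b < -7 ∨ (j + r ≤ b + 10 → 9*j + 7*r ≤ 11))) implies it.
Every state satisfying the precondition satisfies the weakest precondition: the implication holds.
Answer: valid


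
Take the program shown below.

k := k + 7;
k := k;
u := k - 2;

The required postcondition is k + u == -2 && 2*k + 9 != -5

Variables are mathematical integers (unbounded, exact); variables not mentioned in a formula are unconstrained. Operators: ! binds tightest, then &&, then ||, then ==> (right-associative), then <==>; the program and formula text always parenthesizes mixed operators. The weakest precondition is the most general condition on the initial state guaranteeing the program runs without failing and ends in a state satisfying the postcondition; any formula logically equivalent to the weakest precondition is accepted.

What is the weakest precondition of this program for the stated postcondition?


Working backward. After the program, the postcondition k + u == -2 && 2*k + 9 != -5 must hold; in canonical form it is k + u == -2 && 2*k != -14.
Before u := k - 2: 2*k == 0 && 2*k != -14
Before k := k: 2*k == 0 && 2*k != -14
Before k := k + 7: 2*k == -14 && 2*k != -28
Answer: WP = 2*k == -14 && 2*k != -28


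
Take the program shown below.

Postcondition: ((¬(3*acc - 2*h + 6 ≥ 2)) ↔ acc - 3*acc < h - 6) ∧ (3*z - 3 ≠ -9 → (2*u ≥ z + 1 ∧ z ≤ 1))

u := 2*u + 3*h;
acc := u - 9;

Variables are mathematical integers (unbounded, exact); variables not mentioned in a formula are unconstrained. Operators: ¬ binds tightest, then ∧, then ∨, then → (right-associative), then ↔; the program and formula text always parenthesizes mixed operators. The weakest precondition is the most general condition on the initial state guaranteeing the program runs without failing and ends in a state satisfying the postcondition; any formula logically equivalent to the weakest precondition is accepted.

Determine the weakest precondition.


Working backward. After the program, the postcondition ((¬(3*acc - 2*h + 6 ≥ 2)) ↔ acc - 3*acc < h - 6) ∧ (3*z - 3 ≠ -9 → (2*u ≥ z + 1 ∧ z ≤ 1)) must hold; in canonical form it is ((¬(3*acc ≥ 2*h - 4)) ↔ 2*acc + h > 6) ∧ (3*z ≠ -6 → (2*u ≥ z + 1 ∧ z ≤ 1)).
Before acc := u - 9: ((¬(3*u ≥ 2*h + 23)) ↔ h + 2*u > 24) ∧ (3*z ≠ -6 → (2*u ≥ z + 1 ∧ z ≤ 1))
Before u := 2*u + 3*h: ((¬(7*h + 6*u ≥ 23)) ↔ 7*h + 4*u > 24) ∧ (3*z ≠ -6 → (6*h + 4*u ≥ z + 1 ∧ z ≤ 1))
Answer: WP = ((¬(7*h + 6*u ≥ 23)) ↔ 7*h + 4*u > 24) ∧ (3*z ≠ -6 → (6*h + 4*u ≥ z + 1 ∧ z ≤ 1))


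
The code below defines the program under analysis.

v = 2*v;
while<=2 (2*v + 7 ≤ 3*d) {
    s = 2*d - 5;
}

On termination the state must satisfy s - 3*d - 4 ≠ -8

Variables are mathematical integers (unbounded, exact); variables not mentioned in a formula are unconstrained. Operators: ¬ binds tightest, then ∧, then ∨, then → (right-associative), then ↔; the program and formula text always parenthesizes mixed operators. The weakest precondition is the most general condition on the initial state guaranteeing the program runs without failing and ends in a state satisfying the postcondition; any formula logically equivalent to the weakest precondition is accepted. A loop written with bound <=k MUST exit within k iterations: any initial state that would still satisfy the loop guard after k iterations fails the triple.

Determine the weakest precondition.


Working backward. After the program, the postcondition s - 3*d - 4 ≠ -8 must hold; in canonical form it is s ≠ 3*d - 4.
Before the loop (bound <=2), unroll the exhaustion recursion (WP_0 = exit-now case; WP_j = one more guarded iteration, up to j = 2):
  WP_0: (¬(2*v ≤ 3*d - 7)) ∧ s ≠ 3*d - 4
  WP_1: (2*v ≤ 3*d - 7 → ((¬(2*v ≤ 3*d - 7)) ∧ d ≠ -1)) ∧ ((¬(2*v ≤ 3*d - 7)) → s ≠ 3*d - 4)
  WP_2: (2*v ≤ 3*d - 7 → ((2*v ≤ 3*d - 7 → ((¬(2*v ≤ 3*d - 7)) ∧ d ≠ -1)) ∧ ((¬(2*v ≤ 3*d - 7)) → d ≠ -1))) ∧ ((¬(2*v ≤ 3*d - 7)) → s ≠ 3*d - 4)
So before the loop: (2*v ≤ 3*d - 7 → ((2*v ≤ 3*d - 7 → ((¬(2*v ≤ 3*d - 7)) ∧ d ≠ -1)) ∧ ((¬(2*v ≤ 3*d - 7)) → d ≠ -1))) ∧ ((¬(2*v ≤ 3*d - 7)) → s ≠ 3*d - 4)
Before v := 2*v: (4*v ≤ 3*d - 7 → ((4*v ≤ 3*d - 7 → ((¬(4*v ≤ 3*d - 7)) ∧ d ≠ -1)) ∧ ((¬(4*v ≤ 3*d - 7)) → d ≠ -1))) ∧ ((¬(4*v ≤ 3*d - 7)) → s ≠ 3*d - 4)
Answer: WP = (4*v ≤ 3*d - 7 → ((4*v ≤ 3*d - 7 → ((¬(4*v ≤ 3*d - 7)) ∧ d ≠ -1)) ∧ ((¬(4*v ≤ 3*d - 7)) → d ≠ -1))) ∧ ((¬(4*v ≤ 3*d - 7)) → s ≠ 3*d - 4)


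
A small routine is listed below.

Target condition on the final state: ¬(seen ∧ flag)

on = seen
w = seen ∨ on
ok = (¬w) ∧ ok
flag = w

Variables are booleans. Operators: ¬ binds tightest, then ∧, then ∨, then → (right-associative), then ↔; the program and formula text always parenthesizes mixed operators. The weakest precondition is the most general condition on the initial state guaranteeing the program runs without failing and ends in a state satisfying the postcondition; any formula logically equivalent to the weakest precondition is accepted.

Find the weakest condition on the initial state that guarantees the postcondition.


Working backward. After the program, ¬(seen ∧ flag) must hold.
Before flag := w: ¬(seen ∧ w)
Before ok := (¬w) ∧ ok: ¬(seen ∧ w)
Before w := seen ∨ on: ¬(seen ∧ (seen ∨ on))
Before on := seen: ¬seen
Answer: WP = ¬seen


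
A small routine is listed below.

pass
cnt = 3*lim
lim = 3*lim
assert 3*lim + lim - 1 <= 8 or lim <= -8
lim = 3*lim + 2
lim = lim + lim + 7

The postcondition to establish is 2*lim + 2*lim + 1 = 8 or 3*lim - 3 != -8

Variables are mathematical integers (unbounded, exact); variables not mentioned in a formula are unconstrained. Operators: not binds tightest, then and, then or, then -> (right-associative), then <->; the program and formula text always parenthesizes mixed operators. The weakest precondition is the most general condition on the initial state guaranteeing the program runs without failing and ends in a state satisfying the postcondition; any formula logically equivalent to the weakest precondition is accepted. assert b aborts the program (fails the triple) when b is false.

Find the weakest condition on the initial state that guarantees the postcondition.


Working backward. After the program, the postcondition 2*lim + 2*lim + 1 = 8 or 3*lim - 3 != -8 must hold; in canonical form it is 4*lim = 7 or 3*lim != -5.
Before lim := lim + lim + 7: 8*lim = -21 or 6*lim != -26
Before lim := 3*lim + 2: 24*lim = -37 or 18*lim != -38
Before assert 3*lim + lim - 1 <= 8 or lim <= -8: (4*lim <= 9 or lim <= -8) and (24*lim = -37 or 18*lim != -38)
Before lim := 3*lim: (12*lim <= 9 or 3*lim <= -8) and (72*lim = -37 or 54*lim != -38)
Before cnt := 3*lim: (12*lim <= 9 or 3*lim <= -8) and (72*lim = -37 or 54*lim != -38)
Before skip: (12*lim <= 9 or 3*lim <= -8) and (72*lim = -37 or 54*lim != -38)
Answer: WP = (12*lim <= 9 or 3*lim <= -8) and (72*lim = -37 or 54*lim != -38)


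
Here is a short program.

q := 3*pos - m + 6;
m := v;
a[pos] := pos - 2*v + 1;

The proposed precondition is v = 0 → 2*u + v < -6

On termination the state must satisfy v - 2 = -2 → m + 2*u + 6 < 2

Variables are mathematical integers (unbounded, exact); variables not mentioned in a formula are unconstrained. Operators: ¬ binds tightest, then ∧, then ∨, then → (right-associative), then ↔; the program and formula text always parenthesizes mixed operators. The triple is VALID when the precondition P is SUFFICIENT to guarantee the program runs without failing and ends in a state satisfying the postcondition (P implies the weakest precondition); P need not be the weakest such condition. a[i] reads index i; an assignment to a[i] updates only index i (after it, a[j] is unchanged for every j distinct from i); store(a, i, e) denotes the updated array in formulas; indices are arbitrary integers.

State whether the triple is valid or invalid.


Working backward. After the program, the postcondition v - 2 = -2 → m + 2*u + 6 < 2 must hold; in canonical form it is v = 0 → m + 2*u < -4.
Before a[pos] := pos - 2*v + 1: v = 0 → m + 2*u < -4
Before m := v: v = 0 → 2*u + v < -4
Before q := 3*pos - m + 6: v = 0 → 2*u + v < -4
The weakest precondition is v = 0 → 2*u + v < -4.
Check whether v = 0 → 2*u + v < -6 implies it.
Every state satisfying the precondition satisfies the weakest precondition: the implication holds.
Answer: valid
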